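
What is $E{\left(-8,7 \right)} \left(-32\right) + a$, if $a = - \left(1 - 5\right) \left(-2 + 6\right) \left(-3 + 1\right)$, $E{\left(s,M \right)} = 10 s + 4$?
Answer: $2400$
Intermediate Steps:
$E{\left(s,M \right)} = 4 + 10 s$
$a = -32$ ($a = - \left(-4\right) 4 \left(-2\right) = - \left(-16\right) \left(-2\right) = \left(-1\right) 32 = -32$)
$E{\left(-8,7 \right)} \left(-32\right) + a = \left(4 + 10 \left(-8\right)\right) \left(-32\right) - 32 = \left(4 - 80\right) \left(-32\right) - 32 = \left(-76\right) \left(-32\right) - 32 = 2432 - 32 = 2400$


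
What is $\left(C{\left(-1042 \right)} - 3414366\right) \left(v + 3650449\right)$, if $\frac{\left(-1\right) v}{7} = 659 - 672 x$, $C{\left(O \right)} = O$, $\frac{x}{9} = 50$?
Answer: $-19681753095488$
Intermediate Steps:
$x = 450$ ($x = 9 \cdot 50 = 450$)
$v = 2112187$ ($v = - 7 \left(659 - 302400\right) = \left(-7\right) \left(-301741\right) = 2112187$)
$\left(C{\left(-1042 \right)} - 3414366\right) \left(v + 3650449\right) = \left(-1042 - 3414366\right) \left(2112187 + 3650449\right) = \left(-3415408\right) 5762636 = -19681753095488$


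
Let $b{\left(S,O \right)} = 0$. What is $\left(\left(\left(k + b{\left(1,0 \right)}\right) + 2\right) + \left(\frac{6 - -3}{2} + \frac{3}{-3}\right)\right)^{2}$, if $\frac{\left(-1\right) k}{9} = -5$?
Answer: $\frac{10201}{4} \approx 2550.3$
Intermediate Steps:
$k = 45$ ($k = \left(-9\right) \left(-5\right) = 45$)
$\left(\left(\left(k + b{\left(1,0 \right)}\right) + 2\right) + \left(\frac{6 - -3}{2} + \frac{3}{-3}\right)\right)^{2} = \left(\left(\left(45 + 0\right) + 2\right) + \left(\frac{6 - -3}{2} + \frac{3}{-3}\right)\right)^{2} = \left(\left(45 + 2\right) + \left(\left(6 + 3\right) \frac{1}{2} + 3 \left(- \frac{1}{3}\right)\right)\right)^{2} = \left(47 + \left(9 \cdot \frac{1}{2} - 1\right)\right)^{2} = \left(47 + \left(\frac{9}{2} - 1\right)\right)^{2} = \left(47 + \frac{7}{2}\right)^{2} = \left(\frac{101}{2}\right)^{2} = \frac{10201}{4}$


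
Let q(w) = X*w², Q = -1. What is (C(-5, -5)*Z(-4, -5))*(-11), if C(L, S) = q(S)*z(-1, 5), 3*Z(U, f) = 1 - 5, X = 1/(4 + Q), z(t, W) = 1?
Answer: 1100/9 ≈ 122.22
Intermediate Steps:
X = ⅓ (X = 1/(4 - 1) = 1/3 = ⅓ ≈ 0.33333)
Z(U, f) = -4/3 (Z(U, f) = (1 - 5)/3 = (⅓)*(-4) = -4/3)
q(w) = w²/3
C(L, S) = S²/3 (C(L, S) = (S²/3)*1 = S²/3)
(C(-5, -5)*Z(-4, -5))*(-11) = (((⅓)*(-5)²)*(-4/3))*(-11) = (((⅓)*25)*(-4/3))*(-11) = ((25/3)*(-4/3))*(-11) = -100/9*(-11) = 1100/9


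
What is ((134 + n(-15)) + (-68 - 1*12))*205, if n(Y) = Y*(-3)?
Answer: 20295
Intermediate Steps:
n(Y) = -3*Y
((134 + n(-15)) + (-68 - 1*12))*205 = ((134 - 3*(-15)) + (-68 - 1*12))*205 = ((134 + 45) + (-68 - 12))*205 = (179 - 80)*205 = 99*205 = 20295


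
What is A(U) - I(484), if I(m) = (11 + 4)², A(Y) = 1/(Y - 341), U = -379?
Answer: -162001/720 ≈ -225.00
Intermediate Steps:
A(Y) = 1/(-341 + Y)
I(m) = 225 (I(m) = 15² = 225)
A(U) - I(484) = 1/(-341 - 379) - 1*225 = 1/(-720) - 225 = -1/720 - 225 = -162001/720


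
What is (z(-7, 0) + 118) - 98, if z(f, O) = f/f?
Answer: 21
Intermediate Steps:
z(f, O) = 1
(z(-7, 0) + 118) - 98 = (1 + 118) - 98 = 119 - 98 = 21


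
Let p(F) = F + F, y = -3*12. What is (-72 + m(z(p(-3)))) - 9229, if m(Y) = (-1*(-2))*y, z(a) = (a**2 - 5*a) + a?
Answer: -9373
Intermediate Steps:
y = -36
p(F) = 2*F
z(a) = a**2 - 4*a
m(Y) = -72 (m(Y) = -1*(-2)*(-36) = 2*(-36) = -72)
(-72 + m(z(p(-3)))) - 9229 = (-72 - 72) - 9229 = -144 - 9229 = -9373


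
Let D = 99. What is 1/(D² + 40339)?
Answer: 1/50140 ≈ 1.9944e-5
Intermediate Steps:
1/(D² + 40339) = 1/(99² + 40339) = 1/(9801 + 40339) = 1/50140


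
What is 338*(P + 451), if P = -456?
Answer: -1690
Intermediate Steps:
338*(P + 451) = 338*(-456 + 451) = 338*(-5) = -1690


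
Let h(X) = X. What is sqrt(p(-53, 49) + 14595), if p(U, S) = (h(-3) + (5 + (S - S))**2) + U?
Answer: 2*sqrt(3641) ≈ 120.68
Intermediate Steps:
p(U, S) = 22 + U (p(U, S) = (-3 + (5 + (S - S))**2) + U = (-3 + (5 + 0)**2) + U = (-3 + 5**2) + U = (-3 + 25) + U = 22 + U)
sqrt(p(-53, 49) + 14595) = sqrt((22 - 53) + 14595) = sqrt(-31 + 14595) = sqrt(14564) = 2*sqrt(3641)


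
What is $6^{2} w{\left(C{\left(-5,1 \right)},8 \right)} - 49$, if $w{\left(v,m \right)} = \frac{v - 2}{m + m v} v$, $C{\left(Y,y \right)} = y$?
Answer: $- \frac{205}{4} \approx -51.25$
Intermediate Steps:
$w{\left(v,m \right)} = \frac{v \left(-2 + v\right)}{m + m v}$ ($w{\left(v,m \right)} = \frac{-2 + v}{m + m v} v = \frac{v \left(-2 + v\right)}{m + m v}$)
$6^{2} w{\left(C{\left(-5,1 \right)},8 \right)} - 49 = 6^{2} \cdot 1 \cdot \frac{1}{8} \frac{1}{1 + 1} \left(-2 + 1\right) - 49 = 36 \cdot 1 \cdot \frac{1}{8} \cdot \frac{1}{2} \left(-1\right) - 49 = 36 \left(- \frac{1}{16}\right) - 49 = - \frac{9}{4} - 49 = - \frac{205}{4}$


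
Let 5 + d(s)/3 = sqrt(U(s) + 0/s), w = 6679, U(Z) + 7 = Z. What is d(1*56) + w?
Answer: 6685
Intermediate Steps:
U(Z) = -7 + Z
d(s) = -15 + 3*sqrt(-7 + s) (d(s) = -15 + 3*sqrt((-7 + s) + 0/s) = -15 + 3*sqrt((-7 + s) + 0) = -15 + 3*sqrt(-7 + s))
d(1*56) + w = (-15 + 3*sqrt(-7 + 1*56)) + 6679 = (-15 + 3*sqrt(-7 + 56)) + 6679 = (-15 + 3*sqrt(49)) + 6679 = (-15 + 3*7) + 6679 = (-15 + 21) + 6679 = 6 + 6679 = 6685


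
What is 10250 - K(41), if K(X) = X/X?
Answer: 10249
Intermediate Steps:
K(X) = 1
10250 - K(41) = 10250 - 1*1 = 10250 - 1 = 10249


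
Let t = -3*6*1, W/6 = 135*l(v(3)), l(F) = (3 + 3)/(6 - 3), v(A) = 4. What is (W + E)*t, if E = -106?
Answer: -27252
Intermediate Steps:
l(F) = 2 (l(F) = 6/3 = 6*(⅓) = 2)
W = 1620 (W = 6*(135*2) = 6*270 = 1620)
t = -18 (t = -18*1 = -18)
(W + E)*t = (1620 - 106)*(-18) = 1514*(-18) = -27252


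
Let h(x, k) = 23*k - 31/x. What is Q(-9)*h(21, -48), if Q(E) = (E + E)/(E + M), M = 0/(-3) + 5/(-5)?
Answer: -13929/7 ≈ -1989.9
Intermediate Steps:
h(x, k) = -31/x + 23*k
M = -1 (M = 0*(-1/3) + 5*(-1/5) = 0 - 1 = -1)
Q(E) = 2*E/(-1 + E) (Q(E) = (E + E)/(E - 1) = (2*E)/(-1 + E) = 2*E/(-1 + E))
Q(-9)*h(21, -48) = (2*(-9)/(-1 - 9))*(-31/21 + 23*(-48)) = (2*(-9)/(-10))*(-31*1/21 - 1104) = (2*(-9)*(-1/10))*(-31/21 - 1104) = (9/5)*(-23215/21) = -13929/7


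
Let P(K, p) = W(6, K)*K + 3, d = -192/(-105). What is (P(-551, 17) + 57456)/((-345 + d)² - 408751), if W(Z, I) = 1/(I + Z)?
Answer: -3836173985/19426844043 ≈ -0.19747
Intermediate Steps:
d = 64/35 (d = -192*(-1/105) = 64/35 ≈ 1.8286)
P(K, p) = 3 + K/(6 + K) (P(K, p) = K/(K + 6) + 3 = K/(6 + K) + 3 = 3 + K/(6 + K))
(P(-551, 17) + 57456)/((-345 + d)² - 408751) = (2*(9 + 2*(-551))/(6 - 551) + 57456)/((-345 + 64/35)² - 408751) = (2*(9 - 1102)/(-545) + 57456)/((-12011/35)² - 408751) = (2*(-1/545)*(-1093) + 57456)/(144264121/1225 - 408751) = (2186/545 + 57456)/(-356455854/1225) = (31315706/545)*(-1225/356455854) = -3836173985/19426844043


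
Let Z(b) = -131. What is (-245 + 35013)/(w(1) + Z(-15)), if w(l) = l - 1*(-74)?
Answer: -4346/7 ≈ -620.86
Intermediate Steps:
w(l) = 74 + l (w(l) = l + 74 = 74 + l)
(-245 + 35013)/(w(1) + Z(-15)) = (-245 + 35013)/((74 + 1) - 131) = 34768/(75 - 131) = 34768/(-56) = 34768*(-1/56) = -4346/7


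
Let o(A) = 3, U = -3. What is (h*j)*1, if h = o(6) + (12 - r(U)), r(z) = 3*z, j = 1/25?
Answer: 24/25 ≈ 0.96000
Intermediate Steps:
j = 1/25 ≈ 0.040000
h = 24 (h = 3 + (12 - 3*(-3)) = 3 + (12 - 1*(-9)) = 3 + (12 + 9) = 3 + 21 = 24)
(h*j)*1 = (24*(1/25))*1 = (24/25)*1 = 24/25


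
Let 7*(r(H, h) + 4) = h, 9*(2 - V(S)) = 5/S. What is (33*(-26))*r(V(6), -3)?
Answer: 26598/7 ≈ 3799.7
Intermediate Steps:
V(S) = 2 - 5/(9*S)
r(H, h) = -4 + h/7
(33*(-26))*r(V(6), -3) = (33*(-26))*(-4 + (⅐)*(-3)) = -858*(-4 - 3/7) = -858*(-31/7) = 26598/7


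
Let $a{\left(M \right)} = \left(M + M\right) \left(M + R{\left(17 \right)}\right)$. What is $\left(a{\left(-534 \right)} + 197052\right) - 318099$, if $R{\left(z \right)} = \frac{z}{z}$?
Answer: $448197$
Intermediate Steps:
$R{\left(z \right)} = 1$
$a{\left(M \right)} = 2 M \left(1 + M\right)$ ($a{\left(M \right)} = \left(M + M\right) \left(M + 1\right) = 2 M \left(1 + M\right)$)
$\left(a{\left(-534 \right)} + 197052\right) - 318099 = \left(2 \left(-534\right) \left(1 - 534\right) + 197052\right) - 318099 = \left(2 \left(-534\right) \left(-533\right) + 197052\right) - 318099 = \left(569244 + 197052\right) - 318099 = 766296 - 318099 = 448197$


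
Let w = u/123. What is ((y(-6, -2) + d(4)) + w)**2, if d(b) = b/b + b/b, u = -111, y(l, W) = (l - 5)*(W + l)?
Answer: 13344409/1681 ≈ 7938.4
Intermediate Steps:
y(l, W) = (-5 + l)*(W + l)
d(b) = 2 (d(b) = 1 + 1 = 2)
w = -37/41 (w = -111/123 = -111*1/123 = -37/41 ≈ -0.90244)
((y(-6, -2) + d(4)) + w)**2 = ((((-6)**2 - 5*(-2) - 5*(-6) - 2*(-6)) + 2) - 37/41)**2 = (((36 + 10 + 30 + 12) + 2) - 37/41)**2 = ((88 + 2) - 37/41)**2 = (90 - 37/41)**2 = (3653/41)**2 = 13344409/1681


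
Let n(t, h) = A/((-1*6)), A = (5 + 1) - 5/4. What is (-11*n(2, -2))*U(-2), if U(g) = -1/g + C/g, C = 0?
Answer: 209/48 ≈ 4.3542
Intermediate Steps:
U(g) = -1/g (U(g) = -1/g + 0/g = -1/g + 0 = -1/g)
A = 19/4 (A = 6 - 5*¼ = 6 - 5/4 = 19/4 ≈ 4.7500)
n(t, h) = -19/24 (n(t, h) = 19/(4*((-1*6))) = (19/4)/(-6) = (19/4)*(-⅙) = -19/24)
(-11*n(2, -2))*U(-2) = (-11*(-19/24))*(-1/(-2)) = 209*(-1*(-½))/24 = (209/24)*(½) = 209/48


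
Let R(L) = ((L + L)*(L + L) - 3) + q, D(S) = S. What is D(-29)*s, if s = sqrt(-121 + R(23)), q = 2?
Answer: -29*sqrt(1994) ≈ -1295.0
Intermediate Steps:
R(L) = -1 + 4*L**2 (R(L) = ((L + L)*(L + L) - 3) + 2 = ((2*L)*(2*L) - 3) + 2 = (4*L**2 - 3) + 2 = (-3 + 4*L**2) + 2 = -1 + 4*L**2)
s = sqrt(1994) (s = sqrt(-121 + (-1 + 4*23**2)) = sqrt(-121 + (-1 + 4*529)) = sqrt(-121 + (-1 + 2116)) = sqrt(-121 + 2115) = sqrt(1994) ≈ 44.654)
D(-29)*s = -29*sqrt(1994)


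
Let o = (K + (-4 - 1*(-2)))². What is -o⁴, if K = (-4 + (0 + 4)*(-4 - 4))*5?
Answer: -1203846470694789376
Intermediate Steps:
K = -180 (K = (-4 + 4*(-8))*5 = (-4 - 32)*5 = -36*5 = -180)
o = 33124 (o = (-180 + (-4 - 1*(-2)))² = (-180 + (-4 + 2))² = (-180 - 2)² = (-182)² = 33124)
-o⁴ = -1*33124⁴ = -1*1203846470694789376 = -1203846470694789376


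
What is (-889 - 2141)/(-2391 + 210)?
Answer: 1010/727 ≈ 1.3893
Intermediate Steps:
(-889 - 2141)/(-2391 + 210) = -3030/(-2181) = -3030*(-1/2181) = 1010/727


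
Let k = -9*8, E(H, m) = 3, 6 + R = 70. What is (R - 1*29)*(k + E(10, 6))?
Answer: -2415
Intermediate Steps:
R = 64 (R = -6 + 70 = 64)
k = -72
(R - 1*29)*(k + E(10, 6)) = (64 - 1*29)*(-72 + 3) = (64 - 29)*(-69) = 35*(-69) = -2415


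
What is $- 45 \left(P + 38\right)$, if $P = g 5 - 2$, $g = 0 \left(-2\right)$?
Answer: $-1620$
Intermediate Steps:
$g = 0$
$P = -2$ ($P = 0 \cdot 5 - 2 = 0 - 2 = -2$)
$- 45 \left(P + 38\right) = - 45 \left(-2 + 38\right) = \left(-45\right) 36 = -1620$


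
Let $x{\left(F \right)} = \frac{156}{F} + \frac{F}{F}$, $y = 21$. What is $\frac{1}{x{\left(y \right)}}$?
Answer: $\frac{7}{59} \approx 0.11864$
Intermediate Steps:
$x{\left(F \right)} = 1 + \frac{156}{F}$ ($x{\left(F \right)} = \frac{156}{F} + 1 = 1 + \frac{156}{F}$)
$\frac{1}{x{\left(y \right)}} = \frac{1}{\frac{1}{21} \left(156 + 21\right)} = \frac{1}{\frac{1}{21} \cdot 177} = \frac{1}{\frac{59}{7}} = \frac{7}{59}$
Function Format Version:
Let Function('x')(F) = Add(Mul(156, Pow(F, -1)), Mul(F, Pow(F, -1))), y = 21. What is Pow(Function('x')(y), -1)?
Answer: Rational(7, 59) ≈ 0.11864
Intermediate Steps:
Function('x')(F) = Add(1, Mul(156, Pow(F, -1))) (Function('x')(F) = Add(Mul(156, Pow(F, -1)), 1) = Add(1, Mul(156, Pow(F, -1))))
Pow(Function('x')(y), -1) = Pow(Mul(Pow(21, -1), Add(156, 21)), -1) = Pow(Mul(Rational(1, 21), 177), -1) = Pow(Rational(59, 7), -1) = Rational(7, 59)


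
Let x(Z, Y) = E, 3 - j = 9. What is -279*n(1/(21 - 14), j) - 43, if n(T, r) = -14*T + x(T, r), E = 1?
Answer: 236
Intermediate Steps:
j = -6 (j = 3 - 1*9 = 3 - 9 = -6)
x(Z, Y) = 1
n(T, r) = 1 - 14*T (n(T, r) = -14*T + 1 = 1 - 14*T)
-279*n(1/(21 - 14), j) - 43 = -279*(1 - 14/(21 - 14)) - 43 = -279*(1 - 14/7) - 43 = -279*(1 - 14*⅐) - 43 = -279*(1 - 2) - 43 = -279*(-1) - 43 = 279 - 43 = 236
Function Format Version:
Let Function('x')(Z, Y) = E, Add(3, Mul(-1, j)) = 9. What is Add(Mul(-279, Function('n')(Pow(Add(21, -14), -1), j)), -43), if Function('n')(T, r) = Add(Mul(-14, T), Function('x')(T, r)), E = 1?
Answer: 236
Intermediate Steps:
j = -6 (j = Add(3, Mul(-1, 9)) = Add(3, -9) = -6)
Function('x')(Z, Y) = 1
Function('n')(T, r) = Add(1, Mul(-14, T)) (Function('n')(T, r) = Add(Mul(-14, T), 1) = Add(1, Mul(-14, T)))
Add(Mul(-279, Function('n')(Pow(Add(21, -14), -1), j)), -43) = Add(Mul(-279, Add(1, Mul(-14, Pow(Add(21, -14), -1)))), -43) = Add(Mul(-279, Add(1, Mul(-14, Pow(7, -1)))), -43) = Add(Mul(-279, Add(1, Mul(-14, Rational(1, 7)))), -43) = Add(Mul(-279, Add(1, -2)), -43) = Add(Mul(-279, -1), -43) = Add(279, -43) = 236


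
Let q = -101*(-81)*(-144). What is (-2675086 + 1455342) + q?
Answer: -2397808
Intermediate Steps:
q = -1178064 (q = 8181*(-144) = -1178064)
(-2675086 + 1455342) + q = (-2675086 + 1455342) - 1178064 = -1219744 - 1178064 = -2397808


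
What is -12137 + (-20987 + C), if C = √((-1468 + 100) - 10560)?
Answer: -33124 + 2*I*√2982 ≈ -33124.0 + 109.22*I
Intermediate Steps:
C = 2*I*√2982 (C = √(-1368 - 10560) = √(-11928) = 2*I*√2982 ≈ 109.22*I)
-12137 + (-20987 + C) = -12137 + (-20987 + 2*I*√2982) = -33124 + 2*I*√2982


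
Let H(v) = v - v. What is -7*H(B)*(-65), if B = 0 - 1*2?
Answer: 0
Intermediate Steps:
B = -2 (B = 0 - 2 = -2)
H(v) = 0
-7*H(B)*(-65) = -7*0*(-65) = 0*(-65) = 0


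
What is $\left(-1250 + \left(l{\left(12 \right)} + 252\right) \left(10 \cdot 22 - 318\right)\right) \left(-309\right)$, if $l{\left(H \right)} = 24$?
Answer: $8744082$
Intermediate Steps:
$\left(-1250 + \left(l{\left(12 \right)} + 252\right) \left(10 \cdot 22 - 318\right)\right) \left(-309\right) = \left(-1250 + \left(24 + 252\right) \left(10 \cdot 22 - 318\right)\right) \left(-309\right) = \left(-1250 + 276 \left(220 - 318\right)\right) \left(-309\right) = \left(-1250 + 276 \left(-98\right)\right) \left(-309\right) = \left(-1250 - 27048\right) \left(-309\right) = \left(-28298\right) \left(-309\right) = 8744082$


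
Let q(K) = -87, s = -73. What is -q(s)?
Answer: 87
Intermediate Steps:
-q(s) = -1*(-87) = 87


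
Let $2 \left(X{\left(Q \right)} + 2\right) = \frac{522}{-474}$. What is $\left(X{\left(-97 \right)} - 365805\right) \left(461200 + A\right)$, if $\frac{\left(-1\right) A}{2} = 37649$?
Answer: $- \frac{11152103366943}{79} \approx -1.4117 \cdot 10^{11}$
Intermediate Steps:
$A = -75298$ ($A = \left(-2\right) 37649 = -75298$)
$X{\left(Q \right)} = - \frac{403}{158}$ ($X{\left(Q \right)} = -2 + \frac{522 \frac{1}{-474}}{2} = -2 + \frac{522 \left(- \frac{1}{474}\right)}{2} = -2 + \frac{1}{2} \left(- \frac{87}{79}\right) = -2 - \frac{87}{158} = - \frac{403}{158}$)
$\left(X{\left(-97 \right)} - 365805\right) \left(461200 + A\right) = \left(- \frac{403}{158} - 365805\right) \left(461200 - 75298\right) = \left(- \frac{57797593}{158}\right) 385902 = - \frac{11152103366943}{79}$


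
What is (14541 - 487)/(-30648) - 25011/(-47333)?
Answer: 50659573/725330892 ≈ 0.069843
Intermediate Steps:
(14541 - 487)/(-30648) - 25011/(-47333) = 14054*(-1/30648) - 25011*(-1/47333) = -7027/15324 + 25011/47333 = 50659573/725330892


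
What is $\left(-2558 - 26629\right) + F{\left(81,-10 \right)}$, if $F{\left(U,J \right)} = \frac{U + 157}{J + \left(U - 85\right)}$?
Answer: $-29204$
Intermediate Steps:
$F{\left(U,J \right)} = \frac{157 + U}{-85 + J + U}$ ($F{\left(U,J \right)} = \frac{157 + U}{J + \left(U - 85\right)} = \frac{157 + U}{J + \left(-85 + U\right)} = \frac{157 + U}{-85 + J + U}$)
$\left(-2558 - 26629\right) + F{\left(81,-10 \right)} = \left(-2558 - 26629\right) + \frac{157 + 81}{-85 - 10 + 81} = -29187 + \frac{1}{-14} \cdot 238 = -29187 - 17 = -29204$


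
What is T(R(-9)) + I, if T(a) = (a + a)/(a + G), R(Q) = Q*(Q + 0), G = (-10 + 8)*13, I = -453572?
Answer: -24946298/55 ≈ -4.5357e+5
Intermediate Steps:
G = -26 (G = -2*13 = -26)
R(Q) = Q² (R(Q) = Q*Q = Q²)
T(a) = 2*a/(-26 + a) (T(a) = (a + a)/(a - 26) = (2*a)/(-26 + a) = 2*a/(-26 + a))
T(R(-9)) + I = 2*(-9)²/(-26 + (-9)²) - 453572 = 2*81/(-26 + 81) - 453572 = 2*81/55 - 453572 = 2*81*(1/55) - 453572 = 162/55 - 453572 = -24946298/55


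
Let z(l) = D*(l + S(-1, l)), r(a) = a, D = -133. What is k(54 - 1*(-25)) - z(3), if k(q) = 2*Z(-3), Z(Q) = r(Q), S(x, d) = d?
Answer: 792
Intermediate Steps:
Z(Q) = Q
k(q) = -6 (k(q) = 2*(-3) = -6)
z(l) = -266*l (z(l) = -133*(l + l) = -266*l)
k(54 - 1*(-25)) - z(3) = -6 - (-266)*3 = -6 - 1*(-798) = -6 + 798 = 792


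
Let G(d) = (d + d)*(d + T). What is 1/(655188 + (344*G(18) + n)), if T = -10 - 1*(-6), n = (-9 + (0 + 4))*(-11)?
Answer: 1/828619 ≈ 1.2068e-6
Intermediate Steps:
n = 55 (n = (-9 + 4)*(-11) = -5*(-11) = 55)
T = -4 (T = -10 + 6 = -4)
G(d) = 2*d*(-4 + d) (G(d) = (d + d)*(d - 4) = (2*d)*(-4 + d) = 2*d*(-4 + d))
1/(655188 + (344*G(18) + n)) = 1/(655188 + (344*(2*18*(-4 + 18)) + 55)) = 1/(655188 + (344*(2*18*14) + 55)) = 1/(655188 + (344*504 + 55)) = 1/(655188 + (173376 + 55)) = 1/(655188 + 173431) = 1/828619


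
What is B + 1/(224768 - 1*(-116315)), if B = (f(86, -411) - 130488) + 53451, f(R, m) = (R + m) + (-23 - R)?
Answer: -26424041092/341083 ≈ -77471.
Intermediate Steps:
f(R, m) = -23 + m
B = -77471 (B = ((-23 - 411) - 130488) + 53451 = (-434 - 130488) + 53451 = -130922 + 53451 = -77471)
B + 1/(224768 - 1*(-116315)) = -77471 + 1/(224768 - 1*(-116315)) = -77471 + 1/(224768 + 116315) = -77471 + 1/341083 = -26424041092/341083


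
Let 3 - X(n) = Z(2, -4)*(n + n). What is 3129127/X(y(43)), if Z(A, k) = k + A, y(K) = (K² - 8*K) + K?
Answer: 3129127/6195 ≈ 505.11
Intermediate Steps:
y(K) = K² - 7*K
Z(A, k) = A + k
X(n) = 3 + 4*n (X(n) = 3 - (2 - 4)*(n + n) = 3 - (-2)*2*n = 3 - (-4)*n = 3 + 4*n)
3129127/X(y(43)) = 3129127/(3 + 4*(43*(-7 + 43))) = 3129127/(3 + 4*(43*36)) = 3129127/(3 + 4*1548) = 3129127/(3 + 6192) = 3129127/6195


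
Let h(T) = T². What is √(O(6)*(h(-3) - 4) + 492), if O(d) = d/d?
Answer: √497 ≈ 22.293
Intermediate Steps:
O(d) = 1
√(O(6)*(h(-3) - 4) + 492) = √(1*((-3)² - 4) + 492) = √(1*(9 - 4) + 492) = √(1*5 + 492) = √(5 + 492) = √497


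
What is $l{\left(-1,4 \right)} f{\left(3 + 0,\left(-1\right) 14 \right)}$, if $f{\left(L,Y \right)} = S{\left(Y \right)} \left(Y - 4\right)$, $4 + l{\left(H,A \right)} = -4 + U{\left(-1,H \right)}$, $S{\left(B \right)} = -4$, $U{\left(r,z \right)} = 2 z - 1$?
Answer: $-792$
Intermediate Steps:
$U{\left(r,z \right)} = -1 + 2 z$
$l{\left(H,A \right)} = -9 + 2 H$ ($l{\left(H,A \right)} = -4 + \left(-4 + \left(-1 + 2 H\right)\right) = -4 + \left(-5 + 2 H\right) = -9 + 2 H$)
$f{\left(L,Y \right)} = 16 - 4 Y$ ($f{\left(L,Y \right)} = - 4 \left(Y - 4\right) = - 4 \left(-4 + Y\right) = 16 - 4 Y$)
$l{\left(-1,4 \right)} f{\left(3 + 0,\left(-1\right) 14 \right)} = \left(-9 + 2 \left(-1\right)\right) \left(16 - 4 \left(\left(-1\right) 14\right)\right) = \left(-9 - 2\right) \left(16 - -56\right) = - 11 \left(16 + 56\right) = \left(-11\right) 72 = -792$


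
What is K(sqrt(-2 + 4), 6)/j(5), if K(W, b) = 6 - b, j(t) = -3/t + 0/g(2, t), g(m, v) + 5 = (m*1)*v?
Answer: 0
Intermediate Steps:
g(m, v) = -5 + m*v (g(m, v) = -5 + (m*1)*v = -5 + m*v)
j(t) = -3/t (j(t) = -3/t + 0/(-5 + 2*t) = -3/t + 0 = -3/t)
K(sqrt(-2 + 4), 6)/j(5) = (6 - 1*6)/((-3/5)) = (6 - 6)/((-3*1/5)) = 0/(-3/5) = -5/3*0 = 0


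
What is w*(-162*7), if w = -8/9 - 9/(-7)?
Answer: -450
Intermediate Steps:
w = 25/63 (w = -8*⅑ - 9*(-⅐) = -8/9 + 9/7 = 25/63 ≈ 0.39683)
w*(-162*7) = 25*(-162*7)/63 = (25/63)*(-1134) = -450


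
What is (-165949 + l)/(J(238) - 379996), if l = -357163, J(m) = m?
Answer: 261556/189879 ≈ 1.3775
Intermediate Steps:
(-165949 + l)/(J(238) - 379996) = (-165949 - 357163)/(238 - 379996) = -523112/(-379758) = -523112*(-1/379758) = 261556/189879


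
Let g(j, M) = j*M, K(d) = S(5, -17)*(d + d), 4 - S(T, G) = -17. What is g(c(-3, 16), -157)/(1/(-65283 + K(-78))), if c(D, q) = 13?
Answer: 139928919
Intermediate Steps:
S(T, G) = 21 (S(T, G) = 4 - 1*(-17) = 4 + 17 = 21)
K(d) = 42*d (K(d) = 21*(d + d) = 21*(2*d) = 42*d)
g(j, M) = M*j
g(c(-3, 16), -157)/(1/(-65283 + K(-78))) = (-157*13)/(1/(-65283 + 42*(-78))) = -2041/(1/(-65283 - 3276)) = -2041/(1/(-68559)) = -2041/(-1/68559) = -2041*(-68559) = 139928919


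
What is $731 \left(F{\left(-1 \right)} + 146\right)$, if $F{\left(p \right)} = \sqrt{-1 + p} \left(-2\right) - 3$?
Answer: $104533 - 1462 i \sqrt{2} \approx 1.0453 \cdot 10^{5} - 2067.6 i$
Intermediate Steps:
$F{\left(p \right)} = -3 - 2 \sqrt{-1 + p}$ ($F{\left(p \right)} = - 2 \sqrt{-1 + p} - 3 = -3 - 2 \sqrt{-1 + p}$)
$731 \left(F{\left(-1 \right)} + 146\right) = 731 \left(\left(-3 - 2 \sqrt{-1 - 1}\right) + 146\right) = 731 \left(\left(-3 - 2 \sqrt{-2}\right) + 146\right) = 731 \left(\left(-3 - 2 i \sqrt{2}\right) + 146\right) = 731 \left(143 - 2 i \sqrt{2}\right) = 104533 - 1462 i \sqrt{2}$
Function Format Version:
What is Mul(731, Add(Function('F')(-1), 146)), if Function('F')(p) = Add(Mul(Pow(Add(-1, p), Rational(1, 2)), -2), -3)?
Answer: Add(104533, Mul(-1462, I, Pow(2, Rational(1, 2)))) ≈ Add(1.0453e+5, Mul(-2067.6, I))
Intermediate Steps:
Function('F')(p) = Add(-3, Mul(-2, Pow(Add(-1, p), Rational(1, 2)))) (Function('F')(p) = Add(Mul(-2, Pow(Add(-1, p), Rational(1, 2))), -3) = Add(-3, Mul(-2, Pow(Add(-1, p), Rational(1, 2)))))
Mul(731, Add(Function('F')(-1), 146)) = Mul(731, Add(Add(-3, Mul(-2, Pow(Add(-1, -1), Rational(1, 2)))), 146)) = Mul(731, Add(Add(-3, Mul(-2, Pow(-2, Rational(1, 2)))), 146)) = Mul(731, Add(Add(-3, Mul(-2, Mul(I, Pow(2, Rational(1, 2))))), 146)) = Mul(731, Add(Add(-3, Mul(-2, I, Pow(2, Rational(1, 2)))), 146)) = Mul(731, Add(143, Mul(-2, I, Pow(2, Rational(1, 2))))) = Add(104533, Mul(-1462, I, Pow(2, Rational(1, 2))))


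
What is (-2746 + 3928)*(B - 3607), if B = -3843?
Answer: -8805900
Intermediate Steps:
(-2746 + 3928)*(B - 3607) = (-2746 + 3928)*(-3843 - 3607) = 1182*(-7450) = -8805900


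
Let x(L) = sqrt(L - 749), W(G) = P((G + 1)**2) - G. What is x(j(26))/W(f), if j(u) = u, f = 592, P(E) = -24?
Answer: -I*sqrt(723)/616 ≈ -0.04365*I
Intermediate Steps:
W(G) = -24 - G
x(L) = sqrt(-749 + L)
x(j(26))/W(f) = sqrt(-749 + 26)/(-24 - 1*592) = sqrt(-723)/(-24 - 592) = (I*sqrt(723))/(-616) = (I*sqrt(723))*(-1/616) = -I*sqrt(723)/616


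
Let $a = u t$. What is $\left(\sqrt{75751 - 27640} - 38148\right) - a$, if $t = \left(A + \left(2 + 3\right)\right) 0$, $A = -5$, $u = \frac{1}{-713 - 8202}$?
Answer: $-38148 + \sqrt{48111} \approx -37929.0$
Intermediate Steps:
$u = - \frac{1}{8915}$ ($u = \frac{1}{-8915} = - \frac{1}{8915} \approx -0.00011217$)
$t = 0$ ($t = \left(-5 + \left(2 + 3\right)\right) 0 = \left(-5 + 5\right) 0 = 0 \cdot 0 = 0$)
$a = 0$ ($a = \left(- \frac{1}{8915}\right) 0 = 0$)
$\left(\sqrt{75751 - 27640} - 38148\right) - a = \left(\sqrt{75751 - 27640} - 38148\right) - 0 = \left(\sqrt{48111} - 38148\right) + 0 = \left(-38148 + \sqrt{48111}\right) + 0 = -38148 + \sqrt{48111}$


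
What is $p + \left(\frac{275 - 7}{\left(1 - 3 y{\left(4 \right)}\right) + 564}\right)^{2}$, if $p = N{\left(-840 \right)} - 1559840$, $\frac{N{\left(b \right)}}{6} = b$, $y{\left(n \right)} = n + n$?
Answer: $- \frac{458010571456}{292681} \approx -1.5649 \cdot 10^{6}$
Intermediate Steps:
$y{\left(n \right)} = 2 n$
$N{\left(b \right)} = 6 b$
$p = -1564880$ ($p = 6 \left(-840\right) - 1559840 = -5040 - 1559840 = -1564880$)
$p + \left(\frac{275 - 7}{\left(1 - 3 y{\left(4 \right)}\right) + 564}\right)^{2} = -1564880 + \left(\frac{275 - 7}{\left(1 - 3 \cdot 2 \cdot 4\right) + 564}\right)^{2} = -1564880 + \left(\frac{268}{\left(1 - 24\right) + 564}\right)^{2} = -1564880 + \left(\frac{268}{-23 + 564}\right)^{2} = -1564880 + \left(\frac{268}{541}\right)^{2} = -1564880 + \frac{71824}{292681} = - \frac{458010571456}{292681}$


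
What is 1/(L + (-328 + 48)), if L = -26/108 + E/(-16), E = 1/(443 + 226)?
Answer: -96336/26997281 ≈ -0.0035684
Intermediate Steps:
E = 1/669 ≈ 0.0014948
L = -23201/96336 (L = -26/108 + (1/669)/(-16) = -26*1/108 + (1/669)*(-1/16) = -13/54 - 1/10704 = -23201/96336 ≈ -0.24083)
1/(L + (-328 + 48)) = 1/(-23201/96336 + (-328 + 48)) = 1/(-23201/96336 - 280) = 1/(-26997281/96336) = -96336/26997281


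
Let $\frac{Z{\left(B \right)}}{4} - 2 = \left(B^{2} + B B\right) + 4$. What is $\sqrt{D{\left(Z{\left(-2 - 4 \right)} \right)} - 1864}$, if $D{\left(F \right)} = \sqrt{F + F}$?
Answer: $2 \sqrt{-466 + \sqrt{39}} \approx 42.884 i$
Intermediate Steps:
$Z{\left(B \right)} = 24 + 8 B^{2}$ ($Z{\left(B \right)} = 8 + 4 \left(\left(B^{2} + B B\right) + 4\right) = 8 + 4 \left(\left(B^{2} + B^{2}\right) + 4\right) = 8 + 4 \left(2 B^{2} + 4\right) = 8 + 4 \left(4 + 2 B^{2}\right) = 8 + \left(16 + 8 B^{2}\right) = 24 + 8 B^{2}$)
$D{\left(F \right)} = \sqrt{2} \sqrt{F}$ ($D{\left(F \right)} = \sqrt{2 F} = \sqrt{2} \sqrt{F}$)
$\sqrt{D{\left(Z{\left(-2 - 4 \right)} \right)} - 1864} = \sqrt{\sqrt{2} \sqrt{24 + 8 \left(-2 - 4\right)^{2}} - 1864} = \sqrt{\sqrt{2} \sqrt{24 + 8 \left(-6\right)^{2}} - 1864} = \sqrt{\sqrt{2} \sqrt{24 + 8 \cdot 36} - 1864} = \sqrt{\sqrt{2} \sqrt{24 + 288} - 1864} = \sqrt{\sqrt{2} \sqrt{312} - 1864} = \sqrt{\sqrt{2} \cdot 2 \sqrt{78} - 1864} = \sqrt{4 \sqrt{39} - 1864} = \sqrt{-1864 + 4 \sqrt{39}}$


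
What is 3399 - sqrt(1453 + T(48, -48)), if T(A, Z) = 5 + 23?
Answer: 3399 - sqrt(1481) ≈ 3360.5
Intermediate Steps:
T(A, Z) = 28
3399 - sqrt(1453 + T(48, -48)) = 3399 - sqrt(1453 + 28) = 3399 - sqrt(1481)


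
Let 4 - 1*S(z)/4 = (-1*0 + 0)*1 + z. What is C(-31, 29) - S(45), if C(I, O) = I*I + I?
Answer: 1094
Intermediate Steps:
C(I, O) = I + I**2 (C(I, O) = I**2 + I = I + I**2)
S(z) = 16 - 4*z (S(z) = 16 - 4*((-1*0 + 0)*1 + z) = 16 - 4*((0 + 0)*1 + z) = 16 - 4*(0*1 + z) = 16 - 4*(0 + z) = 16 - 4*z)
C(-31, 29) - S(45) = -31*(1 - 31) - (16 - 4*45) = -31*(-30) - (16 - 180) = 930 - 1*(-164) = 930 + 164 = 1094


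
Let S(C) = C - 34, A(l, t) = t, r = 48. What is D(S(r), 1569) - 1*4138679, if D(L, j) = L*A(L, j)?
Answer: -4116713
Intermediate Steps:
S(C) = -34 + C
D(L, j) = L*j
D(S(r), 1569) - 1*4138679 = (-34 + 48)*1569 - 1*4138679 = 14*1569 - 4138679 = 21966 - 4138679 = -4116713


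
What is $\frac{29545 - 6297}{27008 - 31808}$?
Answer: $- \frac{1453}{300} \approx -4.8433$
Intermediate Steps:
$\frac{29545 - 6297}{27008 - 31808} = \frac{29545 + \left(-21635 + 15338\right)}{-4800} = \left(29545 - 6297\right) \left(- \frac{1}{4800}\right) = 23248 \left(- \frac{1}{4800}\right) = - \frac{1453}{300}$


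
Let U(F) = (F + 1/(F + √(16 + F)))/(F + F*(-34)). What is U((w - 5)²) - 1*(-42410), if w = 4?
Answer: 7464155/176 - √17/528 ≈ 42410.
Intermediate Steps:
U(F) = -(F + 1/(F + √(16 + F)))/(33*F) (U(F) = (F + 1/(F + √(16 + F)))/(F - 34*F) = (F + 1/(F + √(16 + F)))/((-33*F)) = (F + 1/(F + √(16 + F)))*(-1/(33*F)) = -(F + 1/(F + √(16 + F)))/(33*F))
U((w - 5)²) - 1*(-42410) = (-1 - ((4 - 5)²)² - (4 - 5)²*√(16 + (4 - 5)²))/(33*((4 - 5)²)*((4 - 5)² + √(16 + (4 - 5)²))) - 1*(-42410) = (-1 - ((-1)²)² - 1*(-1)²*√(16 + (-1)²))/(33*((-1)²)*((-1)² + √(16 + (-1)²))) + 42410 = (1/33)*(-1 - 1*1² - 1*1*√(16 + 1))/(1*(1 + √(16 + 1))) + 42410 = (1/33)*1*(-1 - 1*1 - 1*1*√17)/(1 + √17) + 42410 = (1/33)*1*(-1 - 1 - √17)/(1 + √17) + 42410 = (1/33)*1*(-2 - √17)/(1 + √17) + 42410 = (-2 - √17)/(33*(1 + √17)) + 42410 = 42410 + (-2 - √17)/(33*(1 + √17))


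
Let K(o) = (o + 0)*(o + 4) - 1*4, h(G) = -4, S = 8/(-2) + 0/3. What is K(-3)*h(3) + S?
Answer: 24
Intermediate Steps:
S = -4 (S = 8*(-½) + 0*(⅓) = -4 + 0 = -4)
K(o) = -4 + o*(4 + o) (K(o) = o*(4 + o) - 4 = -4 + o*(4 + o))
K(-3)*h(3) + S = (-4 + (-3)² + 4*(-3))*(-4) - 4 = (-4 + 9 - 12)*(-4) - 4 = -7*(-4) - 4 = 28 - 4 = 24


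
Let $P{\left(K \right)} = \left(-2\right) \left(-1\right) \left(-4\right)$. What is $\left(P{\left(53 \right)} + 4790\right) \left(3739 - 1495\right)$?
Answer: $10730808$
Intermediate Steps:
$P{\left(K \right)} = -8$ ($P{\left(K \right)} = 2 \left(-4\right) = -8$)
$\left(P{\left(53 \right)} + 4790\right) \left(3739 - 1495\right) = \left(-8 + 4790\right) \left(3739 - 1495\right) = 4782 \cdot 2244 = 10730808$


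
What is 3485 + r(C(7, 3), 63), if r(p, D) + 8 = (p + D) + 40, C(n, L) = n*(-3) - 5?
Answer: 3554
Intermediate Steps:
C(n, L) = -5 - 3*n (C(n, L) = -3*n - 5 = -5 - 3*n)
r(p, D) = 32 + D + p (r(p, D) = -8 + ((p + D) + 40) = -8 + ((D + p) + 40) = -8 + (40 + D + p) = 32 + D + p)
3485 + r(C(7, 3), 63) = 3485 + (32 + 63 + (-5 - 3*7)) = 3485 + (32 + 63 + (-5 - 21)) = 3485 + (32 + 63 - 26) = 3485 + 69 = 3554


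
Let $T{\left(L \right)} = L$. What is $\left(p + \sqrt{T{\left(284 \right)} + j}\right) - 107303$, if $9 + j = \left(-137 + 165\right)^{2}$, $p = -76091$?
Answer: $-183394 + \sqrt{1059} \approx -1.8336 \cdot 10^{5}$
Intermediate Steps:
$j = 775$ ($j = -9 + \left(-137 + 165\right)^{2} = -9 + 28^{2} = -9 + 784 = 775$)
$\left(p + \sqrt{T{\left(284 \right)} + j}\right) - 107303 = \left(-76091 + \sqrt{284 + 775}\right) - 107303 = \left(-76091 + \sqrt{1059}\right) - 107303 = -183394 + \sqrt{1059}$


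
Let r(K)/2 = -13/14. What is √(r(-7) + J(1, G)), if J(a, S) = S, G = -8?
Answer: I*√483/7 ≈ 3.1396*I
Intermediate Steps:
r(K) = -13/7 (r(K) = 2*(-13/14) = -13/7)
√(r(-7) + J(1, G)) = √(-13/7 - 8) = √(-69/7) = I*√483/7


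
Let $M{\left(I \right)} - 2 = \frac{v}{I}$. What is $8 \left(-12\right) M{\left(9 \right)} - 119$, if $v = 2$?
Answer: $- \frac{997}{3} \approx -332.33$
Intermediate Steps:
$M{\left(I \right)} = 2 + \frac{2}{I}$
$8 \left(-12\right) M{\left(9 \right)} - 119 = 8 \left(-12\right) \left(2 + \frac{2}{9}\right) - 119 = - 96 \left(2 + 2 \cdot \frac{1}{9}\right) - 119 = - 96 \left(2 + \frac{2}{9}\right) - 119 = \left(-96\right) \frac{20}{9} - 119 = - \frac{640}{3} - 119 = - \frac{997}{3}$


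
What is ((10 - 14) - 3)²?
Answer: 49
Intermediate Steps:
((10 - 14) - 3)² = (-4 - 3)² = (-7)² = 49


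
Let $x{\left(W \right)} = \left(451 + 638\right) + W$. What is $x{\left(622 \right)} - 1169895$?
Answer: $-1168184$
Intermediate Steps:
$x{\left(W \right)} = 1089 + W$
$x{\left(622 \right)} - 1169895 = \left(1089 + 622\right) - 1169895 = 1711 - 1169895 = -1168184$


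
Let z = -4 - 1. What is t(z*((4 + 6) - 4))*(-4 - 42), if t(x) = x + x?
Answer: 2760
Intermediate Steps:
z = -5
t(x) = 2*x
t(z*((4 + 6) - 4))*(-4 - 42) = (2*(-5*((4 + 6) - 4)))*(-4 - 42) = (2*(-5*(10 - 4)))*(-46) = (2*(-5*6))*(-46) = (2*(-30))*(-46) = -60*(-46) = 2760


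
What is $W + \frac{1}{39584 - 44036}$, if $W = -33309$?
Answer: $- \frac{148291669}{4452} \approx -33309.0$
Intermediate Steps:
$W + \frac{1}{39584 - 44036} = -33309 + \frac{1}{39584 - 44036} = -33309 + \frac{1}{-4452} = -33309 - \frac{1}{4452} = - \frac{148291669}{4452}$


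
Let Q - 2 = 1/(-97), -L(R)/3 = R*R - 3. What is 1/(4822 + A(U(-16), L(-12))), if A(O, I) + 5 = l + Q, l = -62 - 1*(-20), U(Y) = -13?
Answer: 97/463368 ≈ 0.00020934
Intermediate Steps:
l = -42 (l = -62 + 20 = -42)
L(R) = 9 - 3*R² (L(R) = -3*(R*R - 3) = -3*(R² - 3) = -3*(-3 + R²) = 9 - 3*R²)
Q = 193/97 (Q = 2 + 1/(-97) = 2 - 1/97 = 193/97 ≈ 1.9897)
A(O, I) = -4366/97 (A(O, I) = -5 + (-42 + 193/97) = -5 - 3881/97 = -4366/97)
1/(4822 + A(U(-16), L(-12))) = 1/(4822 - 4366/97) = 1/(463368/97) = 97/463368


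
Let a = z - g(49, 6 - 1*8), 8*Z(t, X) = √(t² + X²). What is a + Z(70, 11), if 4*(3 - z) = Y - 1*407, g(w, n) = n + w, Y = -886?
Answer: 1117/4 + √5021/8 ≈ 288.11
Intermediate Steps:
z = 1305/4 (z = 3 - (-886 - 1*407)/4 = 3 - (-886 - 407)/4 = 3 - ¼*(-1293) = 3 + 1293/4 = 1305/4 ≈ 326.25)
Z(t, X) = √(X² + t²)/8 (Z(t, X) = √(t² + X²)/8 = √(X² + t²)/8)
a = 1117/4 (a = 1305/4 - ((6 - 1*8) + 49) = 1305/4 - ((6 - 8) + 49) = 1305/4 - (-2 + 49) = 1305/4 - 1*47 = 1305/4 - 47 = 1117/4 ≈ 279.25)
a + Z(70, 11) = 1117/4 + √(11² + 70²)/8 = 1117/4 + √(121 + 4900)/8 = 1117/4 + √5021/8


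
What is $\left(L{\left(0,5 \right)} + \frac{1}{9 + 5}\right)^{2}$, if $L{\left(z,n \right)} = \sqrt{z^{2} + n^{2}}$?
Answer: $\frac{5041}{196} \approx 25.719$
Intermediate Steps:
$L{\left(z,n \right)} = \sqrt{n^{2} + z^{2}}$
$\left(L{\left(0,5 \right)} + \frac{1}{9 + 5}\right)^{2} = \left(\sqrt{5^{2} + 0^{2}} + \frac{1}{9 + 5}\right)^{2} = \left(\sqrt{25 + 0} + \frac{1}{14}\right)^{2} = \left(\sqrt{25} + \frac{1}{14}\right)^{2} = \left(5 + \frac{1}{14}\right)^{2} = \left(\frac{71}{14}\right)^{2} = \frac{5041}{196}$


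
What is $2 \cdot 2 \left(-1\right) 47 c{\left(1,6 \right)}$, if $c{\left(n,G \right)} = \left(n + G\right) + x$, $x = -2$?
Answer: $-940$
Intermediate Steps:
$c{\left(n,G \right)} = -2 + G + n$ ($c{\left(n,G \right)} = \left(n + G\right) - 2 = \left(G + n\right) - 2 = -2 + G + n$)
$2 \cdot 2 \left(-1\right) 47 c{\left(1,6 \right)} = 2 \cdot 2 \left(-1\right) 47 \left(-2 + 6 + 1\right) = 4 \left(-1\right) 47 \cdot 5 = \left(-4\right) 47 \cdot 5 = \left(-188\right) 5 = -940$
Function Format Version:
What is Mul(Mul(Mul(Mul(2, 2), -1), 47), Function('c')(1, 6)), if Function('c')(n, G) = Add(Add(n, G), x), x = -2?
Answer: -940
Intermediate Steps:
Function('c')(n, G) = Add(-2, G, n) (Function('c')(n, G) = Add(Add(n, G), -2) = Add(Add(G, n), -2) = Add(-2, G, n))
Mul(Mul(Mul(Mul(2, 2), -1), 47), Function('c')(1, 6)) = Mul(Mul(Mul(Mul(2, 2), -1), 47), Add(-2, 6, 1)) = Mul(Mul(Mul(4, -1), 47), 5) = Mul(Mul(-4, 47), 5) = Mul(-188, 5) = -940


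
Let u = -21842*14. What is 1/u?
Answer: -1/305788 ≈ -3.2702e-6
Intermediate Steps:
u = -305788
1/u = 1/(-305788) = -1/305788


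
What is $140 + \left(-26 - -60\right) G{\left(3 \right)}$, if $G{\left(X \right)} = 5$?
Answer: $310$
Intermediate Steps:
$140 + \left(-26 - -60\right) G{\left(3 \right)} = 140 + \left(-26 - -60\right) 5 = 140 + \left(-26 + 60\right) 5 = 140 + 34 \cdot 5 = 140 + 170 = 310$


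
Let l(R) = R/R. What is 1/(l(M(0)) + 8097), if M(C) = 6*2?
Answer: 1/8098 ≈ 0.00012349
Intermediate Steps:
M(C) = 12
l(R) = 1
1/(l(M(0)) + 8097) = 1/(1 + 8097) = 1/8098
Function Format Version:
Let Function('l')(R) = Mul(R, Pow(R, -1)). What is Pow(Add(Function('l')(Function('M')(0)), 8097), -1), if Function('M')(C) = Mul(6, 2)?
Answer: Rational(1, 8098) ≈ 0.00012349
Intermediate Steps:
Function('M')(C) = 12
Function('l')(R) = 1
Pow(Add(Function('l')(Function('M')(0)), 8097), -1) = Pow(Add(1, 8097), -1) = Pow(8098, -1) = Rational(1, 8098)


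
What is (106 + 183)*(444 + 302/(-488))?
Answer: 31265465/244 ≈ 1.2814e+5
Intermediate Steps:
(106 + 183)*(444 + 302/(-488)) = 289*(444 + 302*(-1/488)) = 289*(444 - 151/244) = 289*(108185/244) = 31265465/244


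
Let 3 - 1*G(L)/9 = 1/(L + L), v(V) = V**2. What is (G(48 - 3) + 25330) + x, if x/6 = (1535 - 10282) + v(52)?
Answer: -109011/10 ≈ -10901.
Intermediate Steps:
G(L) = 27 - 9/(2*L) (G(L) = 27 - 9/(L + L) = 27 - 9*1/(2*L) = 27 - 9/(2*L))
x = -36258 (x = 6*((1535 - 10282) + 52**2) = 6*(-8747 + 2704) = 6*(-6043) = -36258)
(G(48 - 3) + 25330) + x = ((27 - 9/(2*(48 - 3))) + 25330) - 36258 = ((27 - 9/2/45) + 25330) - 36258 = ((27 - 9/2*1/45) + 25330) - 36258 = ((27 - 1/10) + 25330) - 36258 = (269/10 + 25330) - 36258 = 253569/10 - 36258 = -109011/10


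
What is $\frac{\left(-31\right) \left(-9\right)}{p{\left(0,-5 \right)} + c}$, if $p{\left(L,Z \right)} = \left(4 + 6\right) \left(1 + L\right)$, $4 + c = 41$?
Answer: $\frac{279}{47} \approx 5.9362$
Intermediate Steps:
$c = 37$ ($c = -4 + 41 = 37$)
$p{\left(L,Z \right)} = 10 + 10 L$ ($p{\left(L,Z \right)} = 10 \left(1 + L\right) = 10 + 10 L$)
$\frac{\left(-31\right) \left(-9\right)}{p{\left(0,-5 \right)} + c} = \frac{\left(-31\right) \left(-9\right)}{\left(10 + 10 \cdot 0\right) + 37} = \frac{279}{\left(10 + 0\right) + 37} = \frac{279}{10 + 37} = \frac{279}{47}$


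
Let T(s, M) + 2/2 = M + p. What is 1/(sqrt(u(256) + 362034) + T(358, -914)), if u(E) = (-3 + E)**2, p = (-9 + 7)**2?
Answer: -911/403878 - sqrt(426043)/403878 ≈ -0.0038718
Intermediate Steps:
p = 4 (p = (-2)**2 = 4)
T(s, M) = 3 + M (T(s, M) = -1 + (M + 4) = -1 + (4 + M) = 3 + M)
1/(sqrt(u(256) + 362034) + T(358, -914)) = 1/(sqrt((-3 + 256)**2 + 362034) + (3 - 914)) = 1/(sqrt(253**2 + 362034) - 911) = 1/(sqrt(64009 + 362034) - 911) = 1/(sqrt(426043) - 911) = 1/(-911 + sqrt(426043))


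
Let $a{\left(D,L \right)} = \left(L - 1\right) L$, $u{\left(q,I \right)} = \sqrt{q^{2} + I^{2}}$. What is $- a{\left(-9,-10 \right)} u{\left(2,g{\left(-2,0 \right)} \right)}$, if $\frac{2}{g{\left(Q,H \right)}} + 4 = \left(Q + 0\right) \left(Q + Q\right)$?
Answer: $- 55 \sqrt{17} \approx -226.77$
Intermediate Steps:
$g{\left(Q,H \right)} = \frac{2}{-4 + 2 Q^{2}}$ ($g{\left(Q,H \right)} = \frac{2}{-4 + \left(Q + 0\right) \left(Q + Q\right)} = \frac{2}{-4 + Q 2 Q} = \frac{2}{-4 + 2 Q^{2}}$)
$u{\left(q,I \right)} = \sqrt{I^{2} + q^{2}}$
$a{\left(D,L \right)} = L \left(-1 + L\right)$ ($a{\left(D,L \right)} = \left(-1 + L\right) L = L \left(-1 + L\right)$)
$- a{\left(-9,-10 \right)} u{\left(2,g{\left(-2,0 \right)} \right)} = - - 10 \left(-1 - 10\right) \sqrt{\left(\frac{1}{-2 + \left(-2\right)^{2}}\right)^{2} + 2^{2}} = - \left(-10\right) \left(-11\right) \sqrt{\left(\frac{1}{-2 + 4}\right)^{2} + 4} = - 110 \sqrt{\left(\frac{1}{2}\right)^{2} + 4} = - 110 \sqrt{\frac{1}{4} + 4} = - 110 \sqrt{\frac{17}{4}} = - 110 \frac{\sqrt{17}}{2} = - 55 \sqrt{17}$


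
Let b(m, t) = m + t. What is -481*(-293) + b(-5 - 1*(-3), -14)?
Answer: 140917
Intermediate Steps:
-481*(-293) + b(-5 - 1*(-3), -14) = -481*(-293) + ((-5 - 1*(-3)) - 14) = 140933 + ((-5 + 3) - 14) = 140933 + (-2 - 14) = 140933 - 16 = 140917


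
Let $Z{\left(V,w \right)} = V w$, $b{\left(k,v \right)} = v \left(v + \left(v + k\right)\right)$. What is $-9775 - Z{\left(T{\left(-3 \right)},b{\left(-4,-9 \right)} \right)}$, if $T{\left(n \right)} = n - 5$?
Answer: $-8191$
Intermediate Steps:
$b{\left(k,v \right)} = v \left(k + 2 v\right)$ ($b{\left(k,v \right)} = v \left(v + \left(k + v\right)\right) = v \left(k + 2 v\right)$)
$T{\left(n \right)} = -5 + n$
$-9775 - Z{\left(T{\left(-3 \right)},b{\left(-4,-9 \right)} \right)} = -9775 - \left(-5 - 3\right) \left(- 9 \left(-4 + 2 \left(-9\right)\right)\right) = -9775 - - 8 \left(- 9 \left(-4 - 18\right)\right) = -9775 - - 8 \left(\left(-9\right) \left(-22\right)\right) = -9775 - \left(-8\right) 198 = -9775 - -1584 = -9775 + 1584 = -8191$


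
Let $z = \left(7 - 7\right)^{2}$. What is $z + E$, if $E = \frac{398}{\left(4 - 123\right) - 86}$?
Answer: $- \frac{398}{205} \approx -1.9415$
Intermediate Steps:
$z = 0$ ($z = 0^{2} = 0$)
$E = - \frac{398}{205}$ ($E = \frac{398}{-119 - 86} = \frac{398}{-205} = 398 \left(- \frac{1}{205}\right) = - \frac{398}{205} \approx -1.9415$)
$z + E = 0 - \frac{398}{205} = - \frac{398}{205}$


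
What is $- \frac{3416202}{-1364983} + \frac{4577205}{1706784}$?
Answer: $\frac{4026175308961}{776577048224} \approx 5.1845$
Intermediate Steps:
$- \frac{3416202}{-1364983} + \frac{4577205}{1706784} = \left(-3416202\right) \left(- \frac{1}{1364983}\right) + 4577205 \cdot \frac{1}{1706784} = \frac{3416202}{1364983} + \frac{1525735}{568928} = \frac{4026175308961}{776577048224}$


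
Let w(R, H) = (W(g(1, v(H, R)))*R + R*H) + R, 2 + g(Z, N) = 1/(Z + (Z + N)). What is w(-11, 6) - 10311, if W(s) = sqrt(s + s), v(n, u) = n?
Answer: -10388 - 11*I*sqrt(15)/2 ≈ -10388.0 - 21.301*I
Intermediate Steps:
g(Z, N) = -2 + 1/(N + 2*Z) (g(Z, N) = -2 + 1/(Z + (Z + N)) = -2 + 1/(Z + (N + Z)) = -2 + 1/(N + 2*Z))
W(s) = sqrt(2)*sqrt(s) (W(s) = sqrt(2*s) = sqrt(2)*sqrt(s))
w(R, H) = R + H*R + R*sqrt(2)*sqrt((-3 - 2*H)/(2 + H)) (w(R, H) = ((sqrt(2)*sqrt((1 - 4*1 - 2*H)/(H + 2*1)))*R + R*H) + R = ((sqrt(2)*sqrt((1 - 4 - 2*H)/(H + 2)))*R + H*R) + R = ((sqrt(2)*sqrt((-3 - 2*H)/(2 + H)))*R + H*R) + R = (R*sqrt(2)*sqrt((-3 - 2*H)/(2 + H)) + H*R) + R = (H*R + R*sqrt(2)*sqrt((-3 - 2*H)/(2 + H))) + R = R + H*R + R*sqrt(2)*sqrt((-3 - 2*H)/(2 + H)))
w(-11, 6) - 10311 = -11*(1 + 6 + sqrt(2)*sqrt((-3 - 2*6)/(2 + 6))) - 10311 = -11*(1 + 6 + sqrt(2)*sqrt((-3 - 12)/8)) - 10311 = -11*(1 + 6 + sqrt(2)*sqrt((1/8)*(-15))) - 10311 = -11*(1 + 6 + sqrt(2)*sqrt(-15/8)) - 10311 = -11*(1 + 6 + sqrt(2)*(I*sqrt(30)/4)) - 10311 = -11*(1 + 6 + I*sqrt(15)/2) - 10311 = -11*(7 + I*sqrt(15)/2) - 10311 = (-77 - 11*I*sqrt(15)/2) - 10311 = -10388 - 11*I*sqrt(15)/2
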